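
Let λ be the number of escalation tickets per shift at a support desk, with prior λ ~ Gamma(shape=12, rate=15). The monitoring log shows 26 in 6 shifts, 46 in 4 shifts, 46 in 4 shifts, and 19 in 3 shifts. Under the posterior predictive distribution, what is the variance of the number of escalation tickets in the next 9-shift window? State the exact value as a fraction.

Total count: 26 + 46 + 46 + 19 = 137.
Total exposure: 6 + 4 + 4 + 3 = 17 shifts.
Posterior: α' = 12 + 137 = 149, β' = 15 + 17 = 32.
The posterior predictive for a window of length T is Negative Binomial with variance T·α'·(β'+T)/β'² = 9·149·41/1024 = 54981/1024.

54981/1024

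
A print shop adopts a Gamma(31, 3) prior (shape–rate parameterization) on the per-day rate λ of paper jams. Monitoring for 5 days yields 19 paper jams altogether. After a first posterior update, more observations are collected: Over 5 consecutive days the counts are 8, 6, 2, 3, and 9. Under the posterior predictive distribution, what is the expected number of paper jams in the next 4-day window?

24

Total count 19 over total exposure 5 days.
After the first batch: Gamma(31 + 19, 3 + 5) = Gamma(50, 8).
Total count: 8 + 6 + 2 + 3 + 9 = 28.
Total exposure: 5 days.
After the second batch: Gamma(50 + 28, 8 + 5) = Gamma(78, 13).
Predictive mean over a 4-day window = T·E[λ|data] = 4·78/13 = 24.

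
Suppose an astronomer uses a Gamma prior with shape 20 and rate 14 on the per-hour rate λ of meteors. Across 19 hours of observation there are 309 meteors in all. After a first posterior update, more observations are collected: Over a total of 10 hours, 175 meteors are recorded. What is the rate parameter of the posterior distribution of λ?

43

Total count 309 over total exposure 19 hours.
After the first batch: Gamma(20 + 309, 14 + 19) = Gamma(329, 33).
Total count 175 over total exposure 10 hours.
After the second batch: Gamma(329 + 175, 33 + 10) = Gamma(504, 43).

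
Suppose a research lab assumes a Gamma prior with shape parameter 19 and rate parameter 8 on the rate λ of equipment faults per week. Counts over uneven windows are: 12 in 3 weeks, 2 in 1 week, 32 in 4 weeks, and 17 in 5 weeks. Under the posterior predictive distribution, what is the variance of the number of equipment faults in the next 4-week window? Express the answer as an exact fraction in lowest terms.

Total count: 12 + 2 + 32 + 17 = 63.
Total exposure: 3 + 1 + 4 + 5 = 13 weeks.
Conjugate update: add total count to the shape and total exposure to the rate, giving Gamma(82, 21).
The posterior predictive for a window of length T is Negative Binomial with variance T·α'·(β'+T)/β'² = 4·82·25/441 = 8200/441.

8200/441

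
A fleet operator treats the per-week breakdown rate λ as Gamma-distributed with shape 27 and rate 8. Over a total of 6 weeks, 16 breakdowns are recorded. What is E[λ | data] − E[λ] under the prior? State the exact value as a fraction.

Total count 16 over total exposure 6 weeks.
Posterior: α' = 27 + 16 = 43, β' = 8 + 6 = 14.
Posterior mean = 43/14 = 43/14; prior mean = 27/8 = 27/8. Difference = 43/14 − 27/8 = -17/56.

-17/56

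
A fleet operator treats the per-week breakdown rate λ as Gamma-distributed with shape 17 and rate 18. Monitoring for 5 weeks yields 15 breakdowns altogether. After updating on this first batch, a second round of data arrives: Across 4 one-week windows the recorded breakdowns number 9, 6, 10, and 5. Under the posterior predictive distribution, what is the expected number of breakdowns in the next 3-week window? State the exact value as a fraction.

62/9

Total count 15 over total exposure 5 weeks.
After the first batch: Gamma(17 + 15, 18 + 5) = Gamma(32, 23).
Total count: 9 + 6 + 10 + 5 = 30.
Total exposure: 4 weeks.
After the second batch: Gamma(32 + 30, 23 + 4) = Gamma(62, 27).
Predictive mean over a 3-week window = T·E[λ|data] = 3·62/27 = 62/9.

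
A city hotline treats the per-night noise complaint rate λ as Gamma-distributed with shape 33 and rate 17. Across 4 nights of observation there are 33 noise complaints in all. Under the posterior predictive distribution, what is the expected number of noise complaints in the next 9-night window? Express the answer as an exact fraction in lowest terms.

198/7

Total count 33 over total exposure 4 nights.
Posterior: α' = 33 + 33 = 66, β' = 17 + 4 = 21.
Predictive mean over a 9-night window = T·E[λ|data] = 9·66/21 = 198/7.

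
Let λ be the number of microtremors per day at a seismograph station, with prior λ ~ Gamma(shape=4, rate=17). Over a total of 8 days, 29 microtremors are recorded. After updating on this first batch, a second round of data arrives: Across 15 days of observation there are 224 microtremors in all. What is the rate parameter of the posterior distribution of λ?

40

Total count 29 over total exposure 8 days.
After the first batch: Gamma(4 + 29, 17 + 8) = Gamma(33, 25).
Total count 224 over total exposure 15 days.
After the second batch: Gamma(33 + 224, 25 + 15) = Gamma(257, 40).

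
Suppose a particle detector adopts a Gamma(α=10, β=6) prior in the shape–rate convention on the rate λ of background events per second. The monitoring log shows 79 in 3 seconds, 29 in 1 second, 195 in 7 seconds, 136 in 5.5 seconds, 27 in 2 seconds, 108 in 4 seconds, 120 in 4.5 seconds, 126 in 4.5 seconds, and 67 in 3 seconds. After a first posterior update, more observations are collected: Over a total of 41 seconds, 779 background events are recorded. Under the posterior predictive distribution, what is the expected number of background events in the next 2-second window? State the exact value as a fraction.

Total count: 79 + 29 + 195 + 136 + 27 + 108 + 120 + 126 + 67 = 887.
Total exposure: 3 + 1 + 7 + 5.5 + 2 + 4 + 4.5 + 4.5 + 3 = 34.5 seconds.
After the first batch: Gamma(10 + 887, 6 + 34.5) = Gamma(897, 81/2).
Total count 779 over total exposure 41 seconds.
After the second batch: Gamma(897 + 779, 81/2 + 41) = Gamma(1676, 163/2).
Predictive mean over a 2-second window = T·E[λ|data] = 2·1676/(163/2) = 6704/163.

6704/163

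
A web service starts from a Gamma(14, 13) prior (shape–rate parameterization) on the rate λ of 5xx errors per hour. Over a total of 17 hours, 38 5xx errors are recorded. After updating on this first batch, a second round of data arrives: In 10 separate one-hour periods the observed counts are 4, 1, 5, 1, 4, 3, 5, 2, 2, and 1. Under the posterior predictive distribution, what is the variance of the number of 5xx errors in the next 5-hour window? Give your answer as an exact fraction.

45/4

Total count 38 over total exposure 17 hours.
After the first batch: Gamma(14 + 38, 13 + 17) = Gamma(52, 30).
Total count: 4 + 1 + 5 + 1 + 4 + 3 + 5 + 2 + 2 + 1 = 28.
Total exposure: 10 hours.
After the second batch: Gamma(52 + 28, 30 + 10) = Gamma(80, 40).
The posterior predictive for a window of length T is Negative Binomial with variance T·α'·(β'+T)/β'² = 5·80·45/1600 = 45/4.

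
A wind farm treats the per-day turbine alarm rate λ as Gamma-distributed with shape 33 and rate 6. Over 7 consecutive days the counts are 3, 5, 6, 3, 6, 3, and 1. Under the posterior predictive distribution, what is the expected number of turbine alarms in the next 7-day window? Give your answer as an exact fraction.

Total count: 3 + 5 + 6 + 3 + 6 + 3 + 1 = 27.
Total exposure: 7 days.
Conjugate update: add total count to the shape and total exposure to the rate, giving Gamma(60, 13).
Predictive mean over a 7-day window = T·E[λ|data] = 7·60/13 = 420/13.

420/13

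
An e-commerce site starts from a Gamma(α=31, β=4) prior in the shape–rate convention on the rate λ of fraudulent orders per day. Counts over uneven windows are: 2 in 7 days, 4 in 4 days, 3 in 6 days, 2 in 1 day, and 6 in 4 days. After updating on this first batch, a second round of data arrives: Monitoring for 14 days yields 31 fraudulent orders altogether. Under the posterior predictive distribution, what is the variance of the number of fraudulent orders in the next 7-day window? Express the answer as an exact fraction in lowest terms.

25991/1600

Total count: 2 + 4 + 3 + 2 + 6 = 17.
Total exposure: 7 + 4 + 6 + 1 + 4 = 22 days.
After the first batch: Gamma(31 + 17, 4 + 22) = Gamma(48, 26).
Total count 31 over total exposure 14 days.
After the second batch: Gamma(48 + 31, 26 + 14) = Gamma(79, 40).
The posterior predictive for a window of length T is Negative Binomial with variance T·α'·(β'+T)/β'² = 7·79·47/1600 = 25991/1600.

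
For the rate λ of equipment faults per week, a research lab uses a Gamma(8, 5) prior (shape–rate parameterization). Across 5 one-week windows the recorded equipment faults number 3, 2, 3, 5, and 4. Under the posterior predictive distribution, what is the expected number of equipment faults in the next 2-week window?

Total count: 3 + 2 + 3 + 5 + 4 = 17.
Total exposure: 5 weeks.
Posterior: α' = 8 + 17 = 25, β' = 5 + 5 = 10.
Predictive mean over a 2-week window = T·E[λ|data] = 2·25/10 = 5.

5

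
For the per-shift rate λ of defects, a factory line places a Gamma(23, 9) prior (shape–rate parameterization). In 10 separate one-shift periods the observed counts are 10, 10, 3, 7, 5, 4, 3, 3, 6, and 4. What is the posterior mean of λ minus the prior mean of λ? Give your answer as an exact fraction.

265/171

Total count: 10 + 10 + 3 + 7 + 5 + 4 + 3 + 3 + 6 + 4 = 55.
Total exposure: 10 shifts.
Gamma(α, β) with Poisson data over total exposure Σt gives posterior Gamma(α+Σx, β+Σt) = Gamma(78, 19).
Posterior mean = 78/19 = 78/19; prior mean = 23/9 = 23/9. Difference = 78/19 − 23/9 = 265/171.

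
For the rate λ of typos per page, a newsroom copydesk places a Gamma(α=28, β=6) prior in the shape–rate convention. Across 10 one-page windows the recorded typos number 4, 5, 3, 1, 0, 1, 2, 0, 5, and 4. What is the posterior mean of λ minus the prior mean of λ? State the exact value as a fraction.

Total count: 4 + 5 + 3 + 1 + 0 + 1 + 2 + 0 + 5 + 4 = 25.
Total exposure: 10 pages.
The Gamma prior is conjugate for the Poisson rate, so λ | data ~ Gamma(28+25, 6+10) = Gamma(53, 16).
Posterior mean = 53/16 = 53/16; prior mean = 28/6 = 14/3. Difference = 53/16 − 14/3 = -65/48.

-65/48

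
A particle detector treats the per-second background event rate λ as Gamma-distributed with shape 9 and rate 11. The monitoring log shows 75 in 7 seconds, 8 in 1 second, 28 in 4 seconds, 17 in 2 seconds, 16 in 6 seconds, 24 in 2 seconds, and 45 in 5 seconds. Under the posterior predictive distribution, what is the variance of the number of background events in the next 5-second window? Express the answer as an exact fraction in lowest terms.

Total count: 75 + 8 + 28 + 17 + 16 + 24 + 45 = 213.
Total exposure: 7 + 1 + 4 + 2 + 6 + 2 + 5 = 27 seconds.
By Gamma–Poisson conjugacy, the posterior is Gamma(α + Σx, β + Σt) = Gamma(9 + 213, 11 + 27) = Gamma(222, 38).
The posterior predictive for a window of length T is Negative Binomial with variance T·α'·(β'+T)/β'² = 5·222·43/1444 = 23865/722.

23865/722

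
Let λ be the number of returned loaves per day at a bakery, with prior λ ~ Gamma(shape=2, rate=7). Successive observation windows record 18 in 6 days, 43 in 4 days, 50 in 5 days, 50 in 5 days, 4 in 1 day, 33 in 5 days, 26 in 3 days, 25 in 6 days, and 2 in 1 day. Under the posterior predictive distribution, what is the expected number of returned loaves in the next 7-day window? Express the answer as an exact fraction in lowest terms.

1771/43

Total count: 18 + 43 + 50 + 50 + 4 + 33 + 26 + 25 + 2 = 251.
Total exposure: 6 + 4 + 5 + 5 + 1 + 5 + 3 + 6 + 1 = 36 days.
By Gamma–Poisson conjugacy, the posterior is Gamma(α + Σx, β + Σt) = Gamma(2 + 251, 7 + 36) = Gamma(253, 43).
Predictive mean over a 7-day window = T·E[λ|data] = 7·253/43 = 1771/43.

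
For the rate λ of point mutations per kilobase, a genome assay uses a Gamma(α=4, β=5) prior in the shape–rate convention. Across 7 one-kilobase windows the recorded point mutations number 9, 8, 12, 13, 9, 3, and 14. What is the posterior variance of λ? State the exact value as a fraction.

Total count: 9 + 8 + 12 + 13 + 9 + 3 + 14 = 68.
Total exposure: 7 kilobases.
The Gamma prior is conjugate for the Poisson rate, so λ | data ~ Gamma(4+68, 5+7) = Gamma(72, 12).
Posterior variance = α'/β'² = 72/144 = 1/2.

1/2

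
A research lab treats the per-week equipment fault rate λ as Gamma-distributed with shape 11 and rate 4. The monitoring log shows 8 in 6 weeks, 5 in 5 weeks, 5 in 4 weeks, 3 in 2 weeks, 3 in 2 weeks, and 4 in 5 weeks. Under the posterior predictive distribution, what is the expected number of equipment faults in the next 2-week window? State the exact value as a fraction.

39/14

Total count: 8 + 5 + 5 + 3 + 3 + 4 = 28.
Total exposure: 6 + 5 + 4 + 2 + 2 + 5 = 24 weeks.
Posterior: α' = 11 + 28 = 39, β' = 4 + 24 = 28.
Predictive mean over a 2-week window = T·E[λ|data] = 2·39/28 = 39/14.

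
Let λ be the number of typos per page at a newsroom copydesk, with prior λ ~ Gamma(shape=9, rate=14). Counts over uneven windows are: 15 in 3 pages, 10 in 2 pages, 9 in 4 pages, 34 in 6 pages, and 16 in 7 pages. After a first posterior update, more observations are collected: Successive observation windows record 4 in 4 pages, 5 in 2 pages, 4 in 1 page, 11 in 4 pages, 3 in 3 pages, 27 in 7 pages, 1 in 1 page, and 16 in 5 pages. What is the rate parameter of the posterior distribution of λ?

Total count: 15 + 10 + 9 + 34 + 16 = 84.
Total exposure: 3 + 2 + 4 + 6 + 7 = 22 pages.
After the first batch: Gamma(9 + 84, 14 + 22) = Gamma(93, 36).
Total count: 4 + 5 + 4 + 11 + 3 + 27 + 1 + 16 = 71.
Total exposure: 4 + 2 + 1 + 4 + 3 + 7 + 1 + 5 = 27 pages.
After the second batch: Gamma(93 + 71, 36 + 27) = Gamma(164, 63).

63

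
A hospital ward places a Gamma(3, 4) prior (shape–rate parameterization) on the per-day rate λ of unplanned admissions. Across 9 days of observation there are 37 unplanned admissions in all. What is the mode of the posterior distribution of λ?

Total count 37 over total exposure 9 days.
By Gamma–Poisson conjugacy, the posterior is Gamma(α + Σx, β + Σt) = Gamma(3 + 37, 4 + 9) = Gamma(40, 13).
Posterior mode = (α'−1)/β' = 39/13 = 3.

3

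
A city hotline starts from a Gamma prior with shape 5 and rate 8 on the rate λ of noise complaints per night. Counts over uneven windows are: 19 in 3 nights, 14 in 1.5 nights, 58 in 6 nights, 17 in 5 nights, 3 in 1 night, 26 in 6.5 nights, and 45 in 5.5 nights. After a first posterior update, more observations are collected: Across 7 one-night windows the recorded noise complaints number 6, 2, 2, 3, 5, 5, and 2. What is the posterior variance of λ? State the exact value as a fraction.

Total count: 19 + 14 + 58 + 17 + 3 + 26 + 45 = 182.
Total exposure: 3 + 1.5 + 6 + 5 + 1 + 6.5 + 5.5 = 28.5 nights.
After the first batch: Gamma(5 + 182, 8 + 28.5) = Gamma(187, 73/2).
Total count: 6 + 2 + 2 + 3 + 5 + 5 + 2 = 25.
Total exposure: 7 nights.
After the second batch: Gamma(187 + 25, 73/2 + 7) = Gamma(212, 87/2).
Posterior variance = α'/β'² = 212/(7569/4) = 848/7569.

848/7569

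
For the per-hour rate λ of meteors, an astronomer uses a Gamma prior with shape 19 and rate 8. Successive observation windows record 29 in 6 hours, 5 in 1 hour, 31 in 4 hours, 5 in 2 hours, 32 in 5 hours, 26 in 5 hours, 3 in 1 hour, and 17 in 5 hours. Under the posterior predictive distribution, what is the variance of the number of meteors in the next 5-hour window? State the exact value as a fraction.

35070/1369

Total count: 29 + 5 + 31 + 5 + 32 + 26 + 3 + 17 = 148.
Total exposure: 6 + 1 + 4 + 2 + 5 + 5 + 1 + 5 = 29 hours.
The Gamma prior is conjugate for the Poisson rate, so λ | data ~ Gamma(19+148, 8+29) = Gamma(167, 37).
The posterior predictive for a window of length T is Negative Binomial with variance T·α'·(β'+T)/β'² = 5·167·42/1369 = 35070/1369.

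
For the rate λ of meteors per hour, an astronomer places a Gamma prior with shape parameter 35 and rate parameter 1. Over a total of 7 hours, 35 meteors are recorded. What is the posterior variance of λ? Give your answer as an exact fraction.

35/32

Total count 35 over total exposure 7 hours.
Posterior: α' = 35 + 35 = 70, β' = 1 + 7 = 8.
Posterior variance = α'/β'² = 70/64 = 35/32.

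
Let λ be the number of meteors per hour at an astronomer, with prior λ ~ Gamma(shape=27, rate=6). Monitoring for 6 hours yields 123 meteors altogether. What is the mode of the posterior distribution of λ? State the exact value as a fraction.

149/12

Total count 123 over total exposure 6 hours.
Gamma(α, β) with Poisson data over total exposure Σt gives posterior Gamma(α+Σx, β+Σt) = Gamma(150, 12).
Posterior mode = (α'−1)/β' = 149/12.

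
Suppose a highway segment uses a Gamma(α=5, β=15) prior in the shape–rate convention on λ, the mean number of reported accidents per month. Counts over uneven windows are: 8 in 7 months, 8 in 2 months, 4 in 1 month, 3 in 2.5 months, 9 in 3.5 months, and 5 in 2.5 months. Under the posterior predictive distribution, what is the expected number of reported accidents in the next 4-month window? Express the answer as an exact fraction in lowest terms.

336/67

Total count: 8 + 8 + 4 + 3 + 9 + 5 = 37.
Total exposure: 7 + 2 + 1 + 2.5 + 3.5 + 2.5 = 18.5 months.
The Gamma prior is conjugate for the Poisson rate, so λ | data ~ Gamma(5+37, 15+18.5) = Gamma(42, 67/2).
Predictive mean over a 4-month window = T·E[λ|data] = 4·42/(67/2) = 336/67.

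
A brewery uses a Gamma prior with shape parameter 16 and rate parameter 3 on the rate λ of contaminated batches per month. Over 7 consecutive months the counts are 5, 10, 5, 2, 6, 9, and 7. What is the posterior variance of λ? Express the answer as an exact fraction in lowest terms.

3/5

Total count: 5 + 10 + 5 + 2 + 6 + 9 + 7 = 44.
Total exposure: 7 months.
By Gamma–Poisson conjugacy, the posterior is Gamma(α + Σx, β + Σt) = Gamma(16 + 44, 3 + 7) = Gamma(60, 10).
Posterior variance = α'/β'² = 60/100 = 3/5.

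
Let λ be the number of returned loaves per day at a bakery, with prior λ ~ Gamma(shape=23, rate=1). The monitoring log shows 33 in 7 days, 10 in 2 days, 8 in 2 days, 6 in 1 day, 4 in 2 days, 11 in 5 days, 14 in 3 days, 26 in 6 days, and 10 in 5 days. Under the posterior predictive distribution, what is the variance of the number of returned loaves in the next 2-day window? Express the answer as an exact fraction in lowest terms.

2610/289

Total count: 33 + 10 + 8 + 6 + 4 + 11 + 14 + 26 + 10 = 122.
Total exposure: 7 + 2 + 2 + 1 + 2 + 5 + 3 + 6 + 5 = 33 days.
Conjugate update: add total count to the shape and total exposure to the rate, giving Gamma(145, 34).
The posterior predictive for a window of length T is Negative Binomial with variance T·α'·(β'+T)/β'² = 2·145·36/1156 = 2610/289.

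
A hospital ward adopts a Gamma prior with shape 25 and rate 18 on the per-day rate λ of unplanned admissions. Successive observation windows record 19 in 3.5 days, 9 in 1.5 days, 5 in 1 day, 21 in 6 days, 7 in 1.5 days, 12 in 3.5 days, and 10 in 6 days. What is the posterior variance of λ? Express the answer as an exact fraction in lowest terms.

Total count: 19 + 9 + 5 + 21 + 7 + 12 + 10 = 83.
Total exposure: 3.5 + 1.5 + 1 + 6 + 1.5 + 3.5 + 6 = 23 days.
The Gamma prior is conjugate for the Poisson rate, so λ | data ~ Gamma(25+83, 18+23) = Gamma(108, 41).
Posterior variance = α'/β'² = 108/1681.

108/1681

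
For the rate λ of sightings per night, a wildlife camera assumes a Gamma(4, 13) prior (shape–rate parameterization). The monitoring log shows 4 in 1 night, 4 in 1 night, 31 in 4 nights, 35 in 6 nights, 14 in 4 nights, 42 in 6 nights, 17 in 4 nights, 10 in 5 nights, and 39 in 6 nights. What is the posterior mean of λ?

4

Total count: 4 + 4 + 31 + 35 + 14 + 42 + 17 + 10 + 39 = 196.
Total exposure: 1 + 1 + 4 + 6 + 4 + 6 + 4 + 5 + 6 = 37 nights.
Conjugate update: add total count to the shape and total exposure to the rate, giving Gamma(200, 50).
Posterior mean = α'/β' = 200/50 = 4.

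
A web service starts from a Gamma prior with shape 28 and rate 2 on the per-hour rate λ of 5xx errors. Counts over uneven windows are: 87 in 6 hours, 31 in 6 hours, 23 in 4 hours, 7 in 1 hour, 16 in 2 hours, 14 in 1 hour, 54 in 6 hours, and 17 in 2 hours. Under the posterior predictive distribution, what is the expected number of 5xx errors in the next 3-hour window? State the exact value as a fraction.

Total count: 87 + 31 + 23 + 7 + 16 + 14 + 54 + 17 = 249.
Total exposure: 6 + 6 + 4 + 1 + 2 + 1 + 6 + 2 = 28 hours.
Conjugate update: add total count to the shape and total exposure to the rate, giving Gamma(277, 30).
Predictive mean over a 3-hour window = T·E[λ|data] = 3·277/30 = 277/10.

277/10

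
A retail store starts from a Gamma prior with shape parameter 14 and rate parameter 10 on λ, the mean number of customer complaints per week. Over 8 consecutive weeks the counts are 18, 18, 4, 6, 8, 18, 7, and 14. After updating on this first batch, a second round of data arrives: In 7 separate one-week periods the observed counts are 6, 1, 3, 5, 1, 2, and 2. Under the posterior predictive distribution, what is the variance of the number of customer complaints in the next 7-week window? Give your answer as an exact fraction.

Total count: 18 + 18 + 4 + 6 + 8 + 18 + 7 + 14 = 93.
Total exposure: 8 weeks.
After the first batch: Gamma(14 + 93, 10 + 8) = Gamma(107, 18).
Total count: 6 + 1 + 3 + 5 + 1 + 2 + 2 = 20.
Total exposure: 7 weeks.
After the second batch: Gamma(107 + 20, 18 + 7) = Gamma(127, 25).
The posterior predictive for a window of length T is Negative Binomial with variance T·α'·(β'+T)/β'² = 7·127·32/625 = 28448/625.

28448/625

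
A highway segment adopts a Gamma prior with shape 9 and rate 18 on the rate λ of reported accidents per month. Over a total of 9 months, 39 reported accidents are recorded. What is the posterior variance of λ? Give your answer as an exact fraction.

16/243

Total count 39 over total exposure 9 months.
By Gamma–Poisson conjugacy, the posterior is Gamma(α + Σx, β + Σt) = Gamma(9 + 39, 18 + 9) = Gamma(48, 27).
Posterior variance = α'/β'² = 48/729 = 16/243.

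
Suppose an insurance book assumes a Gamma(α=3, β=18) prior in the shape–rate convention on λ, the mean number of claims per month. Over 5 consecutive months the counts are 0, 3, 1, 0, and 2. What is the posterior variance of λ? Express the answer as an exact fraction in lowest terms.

Total count: 0 + 3 + 1 + 0 + 2 = 6.
Total exposure: 5 months.
The Gamma prior is conjugate for the Poisson rate, so λ | data ~ Gamma(3+6, 18+5) = Gamma(9, 23).
Posterior variance = α'/β'² = 9/529.

9/529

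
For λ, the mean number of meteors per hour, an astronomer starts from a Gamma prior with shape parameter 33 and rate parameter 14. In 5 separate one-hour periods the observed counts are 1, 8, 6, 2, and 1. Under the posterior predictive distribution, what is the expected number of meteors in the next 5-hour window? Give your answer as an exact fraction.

Total count: 1 + 8 + 6 + 2 + 1 = 18.
Total exposure: 5 hours.
The Gamma prior is conjugate for the Poisson rate, so λ | data ~ Gamma(33+18, 14+5) = Gamma(51, 19).
Predictive mean over a 5-hour window = T·E[λ|data] = 5·51/19 = 255/19.

255/19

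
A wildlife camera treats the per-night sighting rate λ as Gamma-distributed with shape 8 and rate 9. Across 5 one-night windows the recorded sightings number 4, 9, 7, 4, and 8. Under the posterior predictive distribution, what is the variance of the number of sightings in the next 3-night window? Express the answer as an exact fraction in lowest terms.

510/49

Total count: 4 + 9 + 7 + 4 + 8 = 32.
Total exposure: 5 nights.
Conjugate update: add total count to the shape and total exposure to the rate, giving Gamma(40, 14).
The posterior predictive for a window of length T is Negative Binomial with variance T·α'·(β'+T)/β'² = 3·40·17/196 = 510/49.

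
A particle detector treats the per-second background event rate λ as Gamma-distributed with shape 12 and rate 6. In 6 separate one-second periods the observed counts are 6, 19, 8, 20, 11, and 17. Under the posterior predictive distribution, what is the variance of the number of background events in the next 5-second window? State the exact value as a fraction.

Total count: 6 + 19 + 8 + 20 + 11 + 17 = 81.
Total exposure: 6 seconds.
Gamma(α, β) with Poisson data over total exposure Σt gives posterior Gamma(α+Σx, β+Σt) = Gamma(93, 12).
The posterior predictive for a window of length T is Negative Binomial with variance T·α'·(β'+T)/β'² = 5·93·17/144 = 2635/48.

2635/48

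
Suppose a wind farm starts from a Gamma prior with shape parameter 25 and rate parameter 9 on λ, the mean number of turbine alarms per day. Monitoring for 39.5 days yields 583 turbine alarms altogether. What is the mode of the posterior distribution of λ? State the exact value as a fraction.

Total count 583 over total exposure 39.5 days.
Posterior: α' = 25 + 583 = 608, β' = 9 + 39.5 = 97/2.
Posterior mode = (α'−1)/β' = 607/(97/2) = 1214/97.

1214/97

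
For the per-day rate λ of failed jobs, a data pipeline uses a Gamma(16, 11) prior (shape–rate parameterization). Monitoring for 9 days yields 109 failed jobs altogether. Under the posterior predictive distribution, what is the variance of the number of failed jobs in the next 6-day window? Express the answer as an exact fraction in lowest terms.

195/4

Total count 109 over total exposure 9 days.
Gamma(α, β) with Poisson data over total exposure Σt gives posterior Gamma(α+Σx, β+Σt) = Gamma(125, 20).
The posterior predictive for a window of length T is Negative Binomial with variance T·α'·(β'+T)/β'² = 6·125·26/400 = 195/4.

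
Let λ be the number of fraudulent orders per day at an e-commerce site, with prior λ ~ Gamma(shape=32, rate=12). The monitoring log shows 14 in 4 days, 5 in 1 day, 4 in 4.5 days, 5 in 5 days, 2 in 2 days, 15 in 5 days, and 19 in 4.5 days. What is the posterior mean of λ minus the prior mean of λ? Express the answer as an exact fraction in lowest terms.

Total count: 14 + 5 + 4 + 5 + 2 + 15 + 19 = 64.
Total exposure: 4 + 1 + 4.5 + 5 + 2 + 5 + 4.5 = 26 days.
Conjugate update: add total count to the shape and total exposure to the rate, giving Gamma(96, 38).
Posterior mean = 96/38 = 48/19; prior mean = 32/12 = 8/3. Difference = 48/19 − 8/3 = -8/57.

-8/57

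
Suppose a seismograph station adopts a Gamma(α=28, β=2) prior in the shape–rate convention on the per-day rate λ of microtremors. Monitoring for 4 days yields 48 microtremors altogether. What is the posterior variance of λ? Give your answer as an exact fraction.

19/9

Total count 48 over total exposure 4 days.
The Gamma prior is conjugate for the Poisson rate, so λ | data ~ Gamma(28+48, 2+4) = Gamma(76, 6).
Posterior variance = α'/β'² = 76/36 = 19/9.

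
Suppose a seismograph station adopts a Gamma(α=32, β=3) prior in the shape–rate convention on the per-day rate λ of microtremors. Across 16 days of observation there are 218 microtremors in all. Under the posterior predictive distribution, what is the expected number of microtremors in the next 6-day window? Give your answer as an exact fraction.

Total count 218 over total exposure 16 days.
Conjugate update: add total count to the shape and total exposure to the rate, giving Gamma(250, 19).
Predictive mean over a 6-day window = T·E[λ|data] = 6·250/19 = 1500/19.

1500/19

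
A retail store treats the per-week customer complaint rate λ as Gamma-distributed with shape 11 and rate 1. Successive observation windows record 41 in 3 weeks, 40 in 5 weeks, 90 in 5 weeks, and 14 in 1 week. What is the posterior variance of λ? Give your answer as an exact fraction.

196/225

Total count: 41 + 40 + 90 + 14 = 185.
Total exposure: 3 + 5 + 5 + 1 = 14 weeks.
Conjugate update: add total count to the shape and total exposure to the rate, giving Gamma(196, 15).
Posterior variance = α'/β'² = 196/225.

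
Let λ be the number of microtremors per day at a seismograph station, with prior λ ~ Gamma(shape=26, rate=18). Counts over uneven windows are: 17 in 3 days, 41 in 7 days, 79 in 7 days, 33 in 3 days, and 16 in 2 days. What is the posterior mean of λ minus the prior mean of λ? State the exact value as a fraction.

Total count: 17 + 41 + 79 + 33 + 16 = 186.
Total exposure: 3 + 7 + 7 + 3 + 2 = 22 days.
Conjugate update: add total count to the shape and total exposure to the rate, giving Gamma(212, 40).
Posterior mean = 212/40 = 53/10; prior mean = 26/18 = 13/9. Difference = 53/10 − 13/9 = 347/90.

347/90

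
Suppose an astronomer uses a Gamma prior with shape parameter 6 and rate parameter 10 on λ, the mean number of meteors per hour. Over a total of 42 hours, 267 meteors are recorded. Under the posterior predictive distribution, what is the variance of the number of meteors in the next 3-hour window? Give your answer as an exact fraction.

3465/208

Total count 267 over total exposure 42 hours.
Posterior: α' = 6 + 267 = 273, β' = 10 + 42 = 52.
The posterior predictive for a window of length T is Negative Binomial with variance T·α'·(β'+T)/β'² = 3·273·55/2704 = 3465/208.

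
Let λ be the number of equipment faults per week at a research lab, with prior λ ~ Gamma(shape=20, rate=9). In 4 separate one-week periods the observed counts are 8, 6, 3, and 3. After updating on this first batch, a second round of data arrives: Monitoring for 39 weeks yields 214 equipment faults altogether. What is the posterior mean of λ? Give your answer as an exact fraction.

Total count: 8 + 6 + 3 + 3 = 20.
Total exposure: 4 weeks.
After the first batch: Gamma(20 + 20, 9 + 4) = Gamma(40, 13).
Total count 214 over total exposure 39 weeks.
After the second batch: Gamma(40 + 214, 13 + 39) = Gamma(254, 52).
Posterior mean = α'/β' = 254/52 = 127/26.

127/26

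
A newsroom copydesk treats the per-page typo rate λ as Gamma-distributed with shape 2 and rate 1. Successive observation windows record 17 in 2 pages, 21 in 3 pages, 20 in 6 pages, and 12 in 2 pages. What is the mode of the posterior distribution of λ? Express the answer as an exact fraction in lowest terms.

Total count: 17 + 21 + 20 + 12 = 70.
Total exposure: 2 + 3 + 6 + 2 = 13 pages.
The Gamma prior is conjugate for the Poisson rate, so λ | data ~ Gamma(2+70, 1+13) = Gamma(72, 14).
Posterior mode = (α'−1)/β' = 71/14.

71/14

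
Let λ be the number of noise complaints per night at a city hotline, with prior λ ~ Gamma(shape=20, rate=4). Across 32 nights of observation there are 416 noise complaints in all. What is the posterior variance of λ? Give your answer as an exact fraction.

109/324

Total count 416 over total exposure 32 nights.
Posterior: α' = 20 + 416 = 436, β' = 4 + 32 = 36.
Posterior variance = α'/β'² = 436/1296 = 109/324.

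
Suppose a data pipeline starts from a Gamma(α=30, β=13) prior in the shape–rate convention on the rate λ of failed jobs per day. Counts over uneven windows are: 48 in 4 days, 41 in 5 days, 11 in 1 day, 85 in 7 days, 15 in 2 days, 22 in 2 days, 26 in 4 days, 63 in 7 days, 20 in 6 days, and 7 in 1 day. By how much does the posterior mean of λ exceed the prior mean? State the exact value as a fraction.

Total count: 48 + 41 + 11 + 85 + 15 + 22 + 26 + 63 + 20 + 7 = 338.
Total exposure: 4 + 5 + 1 + 7 + 2 + 2 + 4 + 7 + 6 + 1 = 39 days.
Gamma(α, β) with Poisson data over total exposure Σt gives posterior Gamma(α+Σx, β+Σt) = Gamma(368, 52).
Posterior mean = 368/52 = 92/13; prior mean = 30/13 = 30/13. Difference = 92/13 − 30/13 = 62/13.

62/13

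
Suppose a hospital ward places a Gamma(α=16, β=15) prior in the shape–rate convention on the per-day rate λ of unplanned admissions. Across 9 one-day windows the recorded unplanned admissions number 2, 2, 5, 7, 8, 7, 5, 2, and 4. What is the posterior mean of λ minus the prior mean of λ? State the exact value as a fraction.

Total count: 2 + 2 + 5 + 7 + 8 + 7 + 5 + 2 + 4 = 42.
Total exposure: 9 days.
By Gamma–Poisson conjugacy, the posterior is Gamma(α + Σx, β + Σt) = Gamma(16 + 42, 15 + 9) = Gamma(58, 24).
Posterior mean = 58/24 = 29/12; prior mean = 16/15 = 16/15. Difference = 29/12 − 16/15 = 27/20.

27/20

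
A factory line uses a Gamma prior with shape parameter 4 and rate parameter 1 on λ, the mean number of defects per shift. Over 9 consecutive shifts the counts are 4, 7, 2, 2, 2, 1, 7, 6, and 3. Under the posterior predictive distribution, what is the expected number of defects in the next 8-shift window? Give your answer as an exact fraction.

152/5

Total count: 4 + 7 + 2 + 2 + 2 + 1 + 7 + 6 + 3 = 34.
Total exposure: 9 shifts.
Posterior: α' = 4 + 34 = 38, β' = 1 + 9 = 10.
Predictive mean over an 8-shift window = T·E[λ|data] = 8·38/10 = 152/5.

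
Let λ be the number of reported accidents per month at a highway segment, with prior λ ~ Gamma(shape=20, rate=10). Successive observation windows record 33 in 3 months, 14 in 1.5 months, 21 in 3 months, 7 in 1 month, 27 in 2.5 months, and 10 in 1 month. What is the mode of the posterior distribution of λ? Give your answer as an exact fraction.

Total count: 33 + 14 + 21 + 7 + 27 + 10 = 112.
Total exposure: 3 + 1.5 + 3 + 1 + 2.5 + 1 = 12 months.
By Gamma–Poisson conjugacy, the posterior is Gamma(α + Σx, β + Σt) = Gamma(20 + 112, 10 + 12) = Gamma(132, 22).
Posterior mode = (α'−1)/β' = 131/22.

131/22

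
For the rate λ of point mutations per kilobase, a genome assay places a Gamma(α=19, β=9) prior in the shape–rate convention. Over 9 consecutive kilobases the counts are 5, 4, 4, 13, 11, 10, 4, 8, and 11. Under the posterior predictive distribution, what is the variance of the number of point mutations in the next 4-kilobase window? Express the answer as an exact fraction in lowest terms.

Total count: 5 + 4 + 4 + 13 + 11 + 10 + 4 + 8 + 11 = 70.
Total exposure: 9 kilobases.
The Gamma prior is conjugate for the Poisson rate, so λ | data ~ Gamma(19+70, 9+9) = Gamma(89, 18).
The posterior predictive for a window of length T is Negative Binomial with variance T·α'·(β'+T)/β'² = 4·89·22/324 = 1958/81.

1958/81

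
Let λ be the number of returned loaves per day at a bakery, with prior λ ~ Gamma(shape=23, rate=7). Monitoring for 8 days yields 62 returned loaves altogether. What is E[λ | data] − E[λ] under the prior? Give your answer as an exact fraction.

Total count 62 over total exposure 8 days.
Gamma(α, β) with Poisson data over total exposure Σt gives posterior Gamma(α+Σx, β+Σt) = Gamma(85, 15).
Posterior mean = 85/15 = 17/3; prior mean = 23/7 = 23/7. Difference = 17/3 − 23/7 = 50/21.

50/21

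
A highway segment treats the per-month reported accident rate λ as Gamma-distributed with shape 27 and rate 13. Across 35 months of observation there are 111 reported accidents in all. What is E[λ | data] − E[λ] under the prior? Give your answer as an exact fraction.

83/104

Total count 111 over total exposure 35 months.
Conjugate update: add total count to the shape and total exposure to the rate, giving Gamma(138, 48).
Posterior mean = 138/48 = 23/8; prior mean = 27/13 = 27/13. Difference = 23/8 − 27/13 = 83/104.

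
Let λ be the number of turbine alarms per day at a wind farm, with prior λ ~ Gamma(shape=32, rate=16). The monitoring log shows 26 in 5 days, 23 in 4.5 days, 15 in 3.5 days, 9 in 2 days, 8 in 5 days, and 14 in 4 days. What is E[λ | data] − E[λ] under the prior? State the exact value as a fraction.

Total count: 26 + 23 + 15 + 9 + 8 + 14 = 95.
Total exposure: 5 + 4.5 + 3.5 + 2 + 5 + 4 = 24 days.
By Gamma–Poisson conjugacy, the posterior is Gamma(α + Σx, β + Σt) = Gamma(32 + 95, 16 + 24) = Gamma(127, 40).
Posterior mean = 127/40 = 127/40; prior mean = 32/16 = 2. Difference = 127/40 − 2 = 47/40.

47/40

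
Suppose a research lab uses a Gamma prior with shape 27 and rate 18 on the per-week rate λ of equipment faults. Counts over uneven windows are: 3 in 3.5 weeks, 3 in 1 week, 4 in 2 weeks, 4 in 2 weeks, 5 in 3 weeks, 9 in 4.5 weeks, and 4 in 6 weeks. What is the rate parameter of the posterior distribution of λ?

Total count: 3 + 3 + 4 + 4 + 5 + 9 + 4 = 32.
Total exposure: 3.5 + 1 + 2 + 2 + 3 + 4.5 + 6 = 22 weeks.
Gamma(α, β) with Poisson data over total exposure Σt gives posterior Gamma(α+Σx, β+Σt) = Gamma(59, 40).

40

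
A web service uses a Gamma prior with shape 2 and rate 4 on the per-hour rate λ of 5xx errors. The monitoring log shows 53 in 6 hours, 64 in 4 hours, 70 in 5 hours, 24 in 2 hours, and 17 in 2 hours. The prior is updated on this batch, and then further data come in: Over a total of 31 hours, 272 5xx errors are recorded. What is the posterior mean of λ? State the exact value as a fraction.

Total count: 53 + 64 + 70 + 24 + 17 = 228.
Total exposure: 6 + 4 + 5 + 2 + 2 = 19 hours.
After the first batch: Gamma(2 + 228, 4 + 19) = Gamma(230, 23).
Total count 272 over total exposure 31 hours.
After the second batch: Gamma(230 + 272, 23 + 31) = Gamma(502, 54).
Posterior mean = α'/β' = 502/54 = 251/27.

251/27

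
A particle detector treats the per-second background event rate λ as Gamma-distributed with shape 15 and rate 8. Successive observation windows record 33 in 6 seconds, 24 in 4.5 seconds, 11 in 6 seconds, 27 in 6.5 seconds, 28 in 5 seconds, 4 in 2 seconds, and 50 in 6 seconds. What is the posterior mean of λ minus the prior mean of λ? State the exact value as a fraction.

219/88

Total count: 33 + 24 + 11 + 27 + 28 + 4 + 50 = 177.
Total exposure: 6 + 4.5 + 6 + 6.5 + 5 + 2 + 6 = 36 seconds.
The Gamma prior is conjugate for the Poisson rate, so λ | data ~ Gamma(15+177, 8+36) = Gamma(192, 44).
Posterior mean = 192/44 = 48/11; prior mean = 15/8 = 15/8. Difference = 48/11 − 15/8 = 219/88.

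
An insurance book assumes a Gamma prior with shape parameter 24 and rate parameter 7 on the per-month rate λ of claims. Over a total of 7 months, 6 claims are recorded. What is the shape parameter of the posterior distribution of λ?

Total count 6 over total exposure 7 months.
By Gamma–Poisson conjugacy, the posterior is Gamma(α + Σx, β + Σt) = Gamma(24 + 6, 7 + 7) = Gamma(30, 14).

30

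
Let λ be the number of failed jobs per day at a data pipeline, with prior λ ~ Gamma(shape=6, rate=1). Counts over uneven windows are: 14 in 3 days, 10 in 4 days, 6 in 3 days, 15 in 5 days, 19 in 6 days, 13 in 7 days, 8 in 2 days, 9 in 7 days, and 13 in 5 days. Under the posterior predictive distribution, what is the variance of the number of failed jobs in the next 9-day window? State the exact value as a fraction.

52884/1849

Total count: 14 + 10 + 6 + 15 + 19 + 13 + 8 + 9 + 13 = 107.
Total exposure: 3 + 4 + 3 + 5 + 6 + 7 + 2 + 7 + 5 = 42 days.
Conjugate update: add total count to the shape and total exposure to the rate, giving Gamma(113, 43).
The posterior predictive for a window of length T is Negative Binomial with variance T·α'·(β'+T)/β'² = 9·113·52/1849 = 52884/1849.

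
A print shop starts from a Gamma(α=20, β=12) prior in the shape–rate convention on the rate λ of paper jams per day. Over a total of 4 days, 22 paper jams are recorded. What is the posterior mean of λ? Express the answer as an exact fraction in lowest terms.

21/8

Total count 22 over total exposure 4 days.
Posterior: α' = 20 + 22 = 42, β' = 12 + 4 = 16.
Posterior mean = α'/β' = 42/16 = 21/8.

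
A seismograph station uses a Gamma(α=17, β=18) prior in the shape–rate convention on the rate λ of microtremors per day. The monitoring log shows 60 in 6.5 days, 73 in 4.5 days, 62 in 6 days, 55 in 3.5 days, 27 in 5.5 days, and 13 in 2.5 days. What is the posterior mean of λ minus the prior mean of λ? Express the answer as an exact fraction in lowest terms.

3157/558

Total count: 60 + 73 + 62 + 55 + 27 + 13 = 290.
Total exposure: 6.5 + 4.5 + 6 + 3.5 + 5.5 + 2.5 = 28.5 days.
Posterior: α' = 17 + 290 = 307, β' = 18 + 28.5 = 93/2.
Posterior mean = 307/(93/2) = 614/93; prior mean = 17/18 = 17/18. Difference = 614/93 − 17/18 = 3157/558.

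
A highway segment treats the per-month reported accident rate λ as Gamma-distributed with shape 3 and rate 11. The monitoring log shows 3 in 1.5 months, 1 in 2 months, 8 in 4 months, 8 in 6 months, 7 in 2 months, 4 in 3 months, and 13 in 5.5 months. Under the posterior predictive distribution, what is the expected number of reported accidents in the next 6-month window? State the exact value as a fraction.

282/35

Total count: 3 + 1 + 8 + 8 + 7 + 4 + 13 = 44.
Total exposure: 1.5 + 2 + 4 + 6 + 2 + 3 + 5.5 = 24 months.
Posterior: α' = 3 + 44 = 47, β' = 11 + 24 = 35.
Predictive mean over a 6-month window = T·E[λ|data] = 6·47/35 = 282/35.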